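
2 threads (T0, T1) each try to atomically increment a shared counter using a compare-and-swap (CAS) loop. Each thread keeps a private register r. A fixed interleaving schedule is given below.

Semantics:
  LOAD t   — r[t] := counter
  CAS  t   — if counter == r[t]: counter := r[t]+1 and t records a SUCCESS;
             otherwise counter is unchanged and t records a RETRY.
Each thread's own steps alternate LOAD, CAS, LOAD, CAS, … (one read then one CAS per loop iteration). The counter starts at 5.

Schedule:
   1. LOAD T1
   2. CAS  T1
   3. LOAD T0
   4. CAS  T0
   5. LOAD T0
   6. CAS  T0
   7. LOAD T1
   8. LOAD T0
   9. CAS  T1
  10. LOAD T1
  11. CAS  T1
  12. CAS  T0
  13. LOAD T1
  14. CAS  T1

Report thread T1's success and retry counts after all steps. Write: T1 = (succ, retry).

T1 = (4, 0)

   1) LOAD T1:  M=5  r_T1=5
   2) CAS  T1:  M=6  r_T1=5 ✓
   3) LOAD T0:  M=6  r_T0=6
   4) CAS  T0:  M=7  r_T0=6 ✓
   5) LOAD T0:  M=7  r_T0=7
   6) CAS  T0:  M=8  r_T0=7 ✓
   7) LOAD T1:  M=8  r_T1=8
   8) LOAD T0:  M=8  r_T0=8
   9) CAS  T1:  M=9  r_T1=8 ✓
  10) LOAD T1:  M=9  r_T1=9
  11) CAS  T1:  M=10  r_T1=9 ✓
  12) CAS  T0:  M=10  r_T0=8 ✗
  13) LOAD T1:  M=10  r_T1=10
  14) CAS  T1:  M=11  r_T1=10 ✓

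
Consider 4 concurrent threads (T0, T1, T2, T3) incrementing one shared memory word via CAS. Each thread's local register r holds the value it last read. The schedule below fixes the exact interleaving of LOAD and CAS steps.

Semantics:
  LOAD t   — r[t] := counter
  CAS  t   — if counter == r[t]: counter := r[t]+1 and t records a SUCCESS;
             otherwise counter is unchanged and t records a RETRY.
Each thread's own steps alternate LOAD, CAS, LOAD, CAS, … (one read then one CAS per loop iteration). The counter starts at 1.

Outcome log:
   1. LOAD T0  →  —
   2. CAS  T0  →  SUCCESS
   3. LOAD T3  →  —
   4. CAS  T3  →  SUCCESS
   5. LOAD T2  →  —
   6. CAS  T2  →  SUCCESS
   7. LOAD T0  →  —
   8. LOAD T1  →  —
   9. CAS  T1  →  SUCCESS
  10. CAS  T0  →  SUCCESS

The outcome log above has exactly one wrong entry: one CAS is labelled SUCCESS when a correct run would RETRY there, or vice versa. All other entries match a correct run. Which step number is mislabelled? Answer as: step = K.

Correct run:
T0 LOAD — after: cnt=1, r=1 — load
T0 CAS — after: cnt=2, r=1 — ok
T3 LOAD — after: cnt=2, r=2 — load
T3 CAS — after: cnt=3, r=2 — ok
T2 LOAD — after: cnt=3, r=3 — load
T2 CAS — after: cnt=4, r=3 — ok
T0 LOAD — after: cnt=4, r=4 — load
T1 LOAD — after: cnt=4, r=4 — load
T1 CAS — after: cnt=5, r=4 — ok
T0 CAS — after: cnt=5, r=4 — retry
Log disagrees first at step 10.

step = 10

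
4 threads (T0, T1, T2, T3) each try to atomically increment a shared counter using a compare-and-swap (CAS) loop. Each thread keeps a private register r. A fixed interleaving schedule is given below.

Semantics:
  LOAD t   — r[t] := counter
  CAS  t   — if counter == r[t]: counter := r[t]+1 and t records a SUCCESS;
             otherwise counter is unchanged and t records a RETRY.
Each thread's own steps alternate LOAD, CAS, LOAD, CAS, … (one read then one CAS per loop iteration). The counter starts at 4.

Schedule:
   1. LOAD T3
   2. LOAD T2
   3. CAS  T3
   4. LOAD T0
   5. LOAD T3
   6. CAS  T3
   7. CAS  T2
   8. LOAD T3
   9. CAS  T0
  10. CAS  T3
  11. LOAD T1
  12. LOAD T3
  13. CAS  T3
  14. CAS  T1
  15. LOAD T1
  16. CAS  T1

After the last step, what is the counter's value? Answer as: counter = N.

counter = 9

1. LOAD T3 → mem=4 r[T3]=4 [LOAD]
2. LOAD T2 → mem=4 r[T2]=4 [LOAD]
3. CAS T3 → mem=5 r[T3]=4 [OK]
4. LOAD T0 → mem=5 r[T0]=5 [LOAD]
5. LOAD T3 → mem=5 r[T3]=5 [LOAD]
6. CAS T3 → mem=6 r[T3]=5 [OK]
7. CAS T2 → mem=6 r[T2]=4 [RETRY]
8. LOAD T3 → mem=6 r[T3]=6 [LOAD]
9. CAS T0 → mem=6 r[T0]=5 [RETRY]
10. CAS T3 → mem=7 r[T3]=6 [OK]
11. LOAD T1 → mem=7 r[T1]=7 [LOAD]
12. LOAD T3 → mem=7 r[T3]=7 [LOAD]
13. CAS T3 → mem=8 r[T3]=7 [OK]
14. CAS T1 → mem=8 r[T1]=7 [RETRY]
15. LOAD T1 → mem=8 r[T1]=8 [LOAD]
16. CAS T1 → mem=9 r[T1]=8 [OK]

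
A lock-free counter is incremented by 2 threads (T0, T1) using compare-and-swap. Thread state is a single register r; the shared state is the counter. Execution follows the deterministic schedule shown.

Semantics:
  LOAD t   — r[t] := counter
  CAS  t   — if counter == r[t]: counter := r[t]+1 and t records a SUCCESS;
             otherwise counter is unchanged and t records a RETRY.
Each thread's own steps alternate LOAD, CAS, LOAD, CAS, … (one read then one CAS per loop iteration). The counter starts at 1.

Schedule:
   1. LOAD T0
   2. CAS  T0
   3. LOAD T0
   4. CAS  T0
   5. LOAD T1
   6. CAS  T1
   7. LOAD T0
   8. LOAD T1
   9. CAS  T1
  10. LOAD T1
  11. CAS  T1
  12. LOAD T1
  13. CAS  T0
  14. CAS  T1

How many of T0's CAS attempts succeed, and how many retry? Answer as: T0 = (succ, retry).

T0 = (2, 1)

#1 T0 reads 1
#2 T0 CAS(1→2) writes; counter now 2
#3 T0 reads 2
#4 T0 CAS(2→3) writes; counter now 3
#5 T1 reads 3
#6 T1 CAS(3→4) writes; counter now 4
#7 T0 reads 4
#8 T1 reads 4
#9 T1 CAS(4→5) writes; counter now 5
#10 T1 reads 5
#11 T1 CAS(5→6) writes; counter now 6
#12 T1 reads 6
#13 T0 CAS(4→5) fails; counter now 6
#14 T1 CAS(6→7) writes; counter now 7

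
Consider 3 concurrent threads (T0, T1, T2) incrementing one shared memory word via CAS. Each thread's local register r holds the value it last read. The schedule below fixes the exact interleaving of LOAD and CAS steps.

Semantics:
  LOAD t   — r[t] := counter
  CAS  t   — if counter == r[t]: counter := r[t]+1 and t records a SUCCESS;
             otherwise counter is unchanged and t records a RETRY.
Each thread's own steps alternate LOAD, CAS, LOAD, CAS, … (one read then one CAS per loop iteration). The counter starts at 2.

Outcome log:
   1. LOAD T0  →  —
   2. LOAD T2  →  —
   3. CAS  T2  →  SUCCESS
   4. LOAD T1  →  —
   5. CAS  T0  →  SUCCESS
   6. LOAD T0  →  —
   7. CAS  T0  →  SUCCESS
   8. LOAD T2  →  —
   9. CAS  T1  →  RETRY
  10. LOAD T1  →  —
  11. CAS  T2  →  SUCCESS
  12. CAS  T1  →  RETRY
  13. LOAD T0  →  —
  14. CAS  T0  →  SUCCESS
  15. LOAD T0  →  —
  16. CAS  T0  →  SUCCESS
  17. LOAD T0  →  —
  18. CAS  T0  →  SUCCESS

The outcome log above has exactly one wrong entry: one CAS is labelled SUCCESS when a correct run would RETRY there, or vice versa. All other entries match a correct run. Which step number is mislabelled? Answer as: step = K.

step = 5

Correct run:
T0 LOAD — after: cnt=2, r=2 — load
T2 LOAD — after: cnt=2, r=2 — load
T2 CAS — after: cnt=3, r=2 — ok
T1 LOAD — after: cnt=3, r=3 — load
T0 CAS — after: cnt=3, r=2 — retry
T0 LOAD — after: cnt=3, r=3 — load
T0 CAS — after: cnt=4, r=3 — ok
T2 LOAD — after: cnt=4, r=4 — load
T1 CAS — after: cnt=4, r=3 — retry
T1 LOAD — after: cnt=4, r=4 — load
T2 CAS — after: cnt=5, r=4 — ok
T1 CAS — after: cnt=5, r=4 — retry
T0 LOAD — after: cnt=5, r=5 — load
T0 CAS — after: cnt=6, r=5 — ok
T0 LOAD — after: cnt=6, r=6 — load
T0 CAS — after: cnt=7, r=6 — ok
T0 LOAD — after: cnt=7, r=7 — load
T0 CAS — after: cnt=8, r=7 — ok
Flip is step 5.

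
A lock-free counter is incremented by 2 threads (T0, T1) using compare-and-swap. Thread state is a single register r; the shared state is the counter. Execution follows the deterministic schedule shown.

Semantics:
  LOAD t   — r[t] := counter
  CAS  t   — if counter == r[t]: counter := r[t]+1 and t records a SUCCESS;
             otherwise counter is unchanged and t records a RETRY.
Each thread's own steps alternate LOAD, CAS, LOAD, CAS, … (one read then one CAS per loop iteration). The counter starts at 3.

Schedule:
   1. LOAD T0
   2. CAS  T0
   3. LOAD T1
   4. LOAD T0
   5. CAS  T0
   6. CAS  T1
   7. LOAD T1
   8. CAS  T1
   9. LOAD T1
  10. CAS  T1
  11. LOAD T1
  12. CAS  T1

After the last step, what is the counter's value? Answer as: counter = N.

#1 T0 reads 3
#2 T0 CAS(3→4) writes; counter now 4
#3 T1 reads 4
#4 T0 reads 4
#5 T0 CAS(4→5) writes; counter now 5
#6 T1 CAS(4→5) fails; counter now 5
#7 T1 reads 5
#8 T1 CAS(5→6) writes; counter now 6
#9 T1 reads 6
#10 T1 CAS(6→7) writes; counter now 7
#11 T1 reads 7
#12 T1 CAS(7→8) writes; counter now 8

counter = 8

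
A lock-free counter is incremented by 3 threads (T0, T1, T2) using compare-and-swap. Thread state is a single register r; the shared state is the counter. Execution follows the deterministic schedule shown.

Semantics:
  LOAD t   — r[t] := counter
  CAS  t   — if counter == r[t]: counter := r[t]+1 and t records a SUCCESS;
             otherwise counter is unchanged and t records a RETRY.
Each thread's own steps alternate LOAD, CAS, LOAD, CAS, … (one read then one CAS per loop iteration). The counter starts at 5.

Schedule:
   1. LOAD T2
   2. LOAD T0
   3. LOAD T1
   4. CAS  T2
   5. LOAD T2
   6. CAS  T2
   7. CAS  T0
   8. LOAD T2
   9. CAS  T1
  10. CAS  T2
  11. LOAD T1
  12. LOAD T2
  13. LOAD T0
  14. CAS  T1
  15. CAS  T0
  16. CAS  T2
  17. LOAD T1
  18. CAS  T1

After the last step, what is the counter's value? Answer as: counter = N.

counter = 10

step 1: T2 LOAD ⇒ load; ctr=5 reg=5
step 2: T0 LOAD ⇒ load; ctr=5 reg=5
step 3: T1 LOAD ⇒ load; ctr=5 reg=5
step 4: T2 CAS ⇒ ok; ctr=6 reg=5
step 5: T2 LOAD ⇒ load; ctr=6 reg=6
step 6: T2 CAS ⇒ ok; ctr=7 reg=6
step 7: T0 CAS ⇒ retry; ctr=7 reg=5
step 8: T2 LOAD ⇒ load; ctr=7 reg=7
step 9: T1 CAS ⇒ retry; ctr=7 reg=5
step 10: T2 CAS ⇒ ok; ctr=8 reg=7
step 11: T1 LOAD ⇒ load; ctr=8 reg=8
step 12: T2 LOAD ⇒ load; ctr=8 reg=8
step 13: T0 LOAD ⇒ load; ctr=8 reg=8
step 14: T1 CAS ⇒ ok; ctr=9 reg=8
step 15: T0 CAS ⇒ retry; ctr=9 reg=8
step 16: T2 CAS ⇒ retry; ctr=9 reg=8
step 17: T1 LOAD ⇒ load; ctr=9 reg=9
step 18: T1 CAS ⇒ ok; ctr=10 reg=9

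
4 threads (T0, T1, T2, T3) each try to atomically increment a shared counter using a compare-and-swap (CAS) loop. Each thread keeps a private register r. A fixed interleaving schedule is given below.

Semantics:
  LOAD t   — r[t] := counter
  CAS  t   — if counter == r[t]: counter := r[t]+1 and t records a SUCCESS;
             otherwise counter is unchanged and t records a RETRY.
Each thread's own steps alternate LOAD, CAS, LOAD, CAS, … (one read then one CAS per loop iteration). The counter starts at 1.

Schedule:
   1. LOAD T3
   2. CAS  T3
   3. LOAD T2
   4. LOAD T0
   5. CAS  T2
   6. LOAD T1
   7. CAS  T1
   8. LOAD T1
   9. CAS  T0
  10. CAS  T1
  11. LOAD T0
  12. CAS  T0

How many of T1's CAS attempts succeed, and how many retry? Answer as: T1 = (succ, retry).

1. LOAD T3 → mem=1 r[T3]=1 [LOAD]
2. CAS T3 → mem=2 r[T3]=1 [OK]
3. LOAD T2 → mem=2 r[T2]=2 [LOAD]
4. LOAD T0 → mem=2 r[T0]=2 [LOAD]
5. CAS T2 → mem=3 r[T2]=2 [OK]
6. LOAD T1 → mem=3 r[T1]=3 [LOAD]
7. CAS T1 → mem=4 r[T1]=3 [OK]
8. LOAD T1 → mem=4 r[T1]=4 [LOAD]
9. CAS T0 → mem=4 r[T0]=2 [RETRY]
10. CAS T1 → mem=5 r[T1]=4 [OK]
11. LOAD T0 → mem=5 r[T0]=5 [LOAD]
12. CAS T0 → mem=6 r[T0]=5 [OK]

T1 = (2, 0)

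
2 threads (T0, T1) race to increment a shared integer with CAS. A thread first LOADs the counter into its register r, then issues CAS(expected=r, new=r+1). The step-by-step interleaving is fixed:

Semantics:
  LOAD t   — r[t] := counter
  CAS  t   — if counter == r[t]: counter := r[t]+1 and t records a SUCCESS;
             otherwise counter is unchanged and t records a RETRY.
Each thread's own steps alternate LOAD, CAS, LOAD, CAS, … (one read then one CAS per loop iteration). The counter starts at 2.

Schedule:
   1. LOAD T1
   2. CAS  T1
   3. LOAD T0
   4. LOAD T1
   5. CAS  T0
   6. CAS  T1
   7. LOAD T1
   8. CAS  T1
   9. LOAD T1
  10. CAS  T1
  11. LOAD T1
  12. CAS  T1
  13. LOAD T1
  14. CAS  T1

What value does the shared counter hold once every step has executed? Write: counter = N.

counter = 8

T1 LOAD — after: cnt=2, r=2 — load
T1 CAS — after: cnt=3, r=2 — ok
T0 LOAD — after: cnt=3, r=3 — load
T1 LOAD — after: cnt=3, r=3 — load
T0 CAS — after: cnt=4, r=3 — ok
T1 CAS — after: cnt=4, r=3 — retry
T1 LOAD — after: cnt=4, r=4 — load
T1 CAS — after: cnt=5, r=4 — ok
T1 LOAD — after: cnt=5, r=5 — load
T1 CAS — after: cnt=6, r=5 — ok
T1 LOAD — after: cnt=6, r=6 — load
T1 CAS — after: cnt=7, r=6 — ok
T1 LOAD — after: cnt=7, r=7 — load
T1 CAS — after: cnt=8, r=7 — ok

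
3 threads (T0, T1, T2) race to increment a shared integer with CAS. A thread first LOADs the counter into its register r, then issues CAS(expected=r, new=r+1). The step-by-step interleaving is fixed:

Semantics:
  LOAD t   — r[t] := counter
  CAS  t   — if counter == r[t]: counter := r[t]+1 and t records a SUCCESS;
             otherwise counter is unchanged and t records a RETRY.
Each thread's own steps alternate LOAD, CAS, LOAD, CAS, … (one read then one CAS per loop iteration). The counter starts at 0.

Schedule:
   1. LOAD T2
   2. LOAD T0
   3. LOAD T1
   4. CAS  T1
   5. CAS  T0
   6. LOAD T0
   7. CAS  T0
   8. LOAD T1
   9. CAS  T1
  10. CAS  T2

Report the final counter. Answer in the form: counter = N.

counter = 3

step 1: T2 LOAD ⇒ load; ctr=0 reg=0
step 2: T0 LOAD ⇒ load; ctr=0 reg=0
step 3: T1 LOAD ⇒ load; ctr=0 reg=0
step 4: T1 CAS ⇒ ok; ctr=1 reg=0
step 5: T0 CAS ⇒ retry; ctr=1 reg=0
step 6: T0 LOAD ⇒ load; ctr=1 reg=1
step 7: T0 CAS ⇒ ok; ctr=2 reg=1
step 8: T1 LOAD ⇒ load; ctr=2 reg=2
step 9: T1 CAS ⇒ ok; ctr=3 reg=2
step 10: T2 CAS ⇒ retry; ctr=3 reg=0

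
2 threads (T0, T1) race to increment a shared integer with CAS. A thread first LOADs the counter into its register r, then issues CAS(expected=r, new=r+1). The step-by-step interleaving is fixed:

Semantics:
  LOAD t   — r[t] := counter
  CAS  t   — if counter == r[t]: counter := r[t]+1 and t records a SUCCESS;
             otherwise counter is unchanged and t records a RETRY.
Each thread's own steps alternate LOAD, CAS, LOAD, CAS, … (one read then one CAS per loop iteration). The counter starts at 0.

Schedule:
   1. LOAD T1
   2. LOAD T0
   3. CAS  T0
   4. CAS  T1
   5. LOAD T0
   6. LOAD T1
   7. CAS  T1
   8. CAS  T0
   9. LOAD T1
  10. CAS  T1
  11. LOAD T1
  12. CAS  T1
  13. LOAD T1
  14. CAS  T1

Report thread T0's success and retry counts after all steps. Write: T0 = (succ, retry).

T0 = (1, 1)

1. LOAD T1 → mem=0 r[T1]=0 [LOAD]
2. LOAD T0 → mem=0 r[T0]=0 [LOAD]
3. CAS T0 → mem=1 r[T0]=0 [OK]
4. CAS T1 → mem=1 r[T1]=0 [RETRY]
5. LOAD T0 → mem=1 r[T0]=1 [LOAD]
6. LOAD T1 → mem=1 r[T1]=1 [LOAD]
7. CAS T1 → mem=2 r[T1]=1 [OK]
8. CAS T0 → mem=2 r[T0]=1 [RETRY]
9. LOAD T1 → mem=2 r[T1]=2 [LOAD]
10. CAS T1 → mem=3 r[T1]=2 [OK]
11. LOAD T1 → mem=3 r[T1]=3 [LOAD]
12. CAS T1 → mem=4 r[T1]=3 [OK]
13. LOAD T1 → mem=4 r[T1]=4 [LOAD]
14. CAS T1 → mem=5 r[T1]=4 [OK]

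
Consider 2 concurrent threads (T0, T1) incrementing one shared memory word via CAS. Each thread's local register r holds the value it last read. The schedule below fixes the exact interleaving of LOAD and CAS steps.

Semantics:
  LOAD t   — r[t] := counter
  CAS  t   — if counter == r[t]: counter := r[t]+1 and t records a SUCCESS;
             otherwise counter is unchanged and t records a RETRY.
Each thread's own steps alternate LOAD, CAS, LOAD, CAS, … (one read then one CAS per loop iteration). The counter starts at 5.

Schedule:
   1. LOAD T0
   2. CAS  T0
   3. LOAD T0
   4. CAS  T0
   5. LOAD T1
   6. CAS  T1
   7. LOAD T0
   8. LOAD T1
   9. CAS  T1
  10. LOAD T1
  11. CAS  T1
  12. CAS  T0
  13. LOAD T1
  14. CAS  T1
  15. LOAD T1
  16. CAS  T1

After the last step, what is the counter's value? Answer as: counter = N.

counter = 12

#1 T0 reads 5
#2 T0 CAS(5→6) writes; counter now 6
#3 T0 reads 6
#4 T0 CAS(6→7) writes; counter now 7
#5 T1 reads 7
#6 T1 CAS(7→8) writes; counter now 8
#7 T0 reads 8
#8 T1 reads 8
#9 T1 CAS(8→9) writes; counter now 9
#10 T1 reads 9
#11 T1 CAS(9→10) writes; counter now 10
#12 T0 CAS(8→9) fails; counter now 10
#13 T1 reads 10
#14 T1 CAS(10→11) writes; counter now 11
#15 T1 reads 11
#16 T1 CAS(11→12) writes; counter now 12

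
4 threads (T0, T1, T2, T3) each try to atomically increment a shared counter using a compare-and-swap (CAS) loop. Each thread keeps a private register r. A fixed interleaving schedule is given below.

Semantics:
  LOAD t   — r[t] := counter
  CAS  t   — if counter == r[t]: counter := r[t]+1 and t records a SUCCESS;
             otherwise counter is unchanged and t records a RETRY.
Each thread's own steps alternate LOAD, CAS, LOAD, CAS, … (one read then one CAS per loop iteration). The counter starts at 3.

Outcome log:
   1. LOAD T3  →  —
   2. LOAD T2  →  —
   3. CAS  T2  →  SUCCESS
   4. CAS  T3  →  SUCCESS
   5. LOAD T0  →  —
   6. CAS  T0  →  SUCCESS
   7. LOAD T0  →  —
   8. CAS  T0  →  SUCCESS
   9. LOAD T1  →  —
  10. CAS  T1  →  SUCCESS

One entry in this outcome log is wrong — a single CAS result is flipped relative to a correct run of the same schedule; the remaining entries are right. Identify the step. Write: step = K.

Reference trace:
[1] T3.load  rd  (counter 3, T3.r 3)
[2] T2.load  rd  (counter 3, T2.r 3)
[3] T2.cas  hit  (counter 4, T2.r 3)
[4] T3.cas  miss  (counter 4, T3.r 3)
[5] T0.load  rd  (counter 4, T0.r 4)
[6] T0.cas  hit  (counter 5, T0.r 4)
[7] T0.load  rd  (counter 5, T0.r 5)
[8] T0.cas  hit  (counter 6, T0.r 5)
[9] T1.load  rd  (counter 6, T1.r 6)
[10] T1.cas  hit  (counter 7, T1.r 6)
Mismatch at 4.

step = 4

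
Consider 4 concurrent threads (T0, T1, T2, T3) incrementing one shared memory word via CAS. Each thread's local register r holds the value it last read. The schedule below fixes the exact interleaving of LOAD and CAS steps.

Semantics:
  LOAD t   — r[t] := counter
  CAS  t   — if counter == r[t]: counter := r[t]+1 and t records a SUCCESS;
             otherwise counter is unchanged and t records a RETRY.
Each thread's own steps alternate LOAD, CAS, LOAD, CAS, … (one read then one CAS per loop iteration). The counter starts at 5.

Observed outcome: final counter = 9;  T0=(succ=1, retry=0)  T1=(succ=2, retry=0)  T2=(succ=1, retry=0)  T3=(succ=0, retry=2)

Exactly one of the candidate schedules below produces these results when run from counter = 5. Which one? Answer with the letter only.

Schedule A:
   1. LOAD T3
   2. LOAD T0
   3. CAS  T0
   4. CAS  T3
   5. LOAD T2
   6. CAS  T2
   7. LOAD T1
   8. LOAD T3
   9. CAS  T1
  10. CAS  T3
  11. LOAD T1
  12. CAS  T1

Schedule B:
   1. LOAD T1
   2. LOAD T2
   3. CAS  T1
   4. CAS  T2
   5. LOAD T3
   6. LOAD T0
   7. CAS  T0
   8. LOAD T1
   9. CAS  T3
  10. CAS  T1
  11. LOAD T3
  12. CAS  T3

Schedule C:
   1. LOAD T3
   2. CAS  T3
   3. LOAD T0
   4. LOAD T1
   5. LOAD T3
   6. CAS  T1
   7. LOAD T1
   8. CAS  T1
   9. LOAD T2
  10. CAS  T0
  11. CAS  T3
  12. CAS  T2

Tracing schedule A:
T3 LOAD — after: cnt=5, r=5 — load
T0 LOAD — after: cnt=5, r=5 — load
T0 CAS — after: cnt=6, r=5 — ok
T3 CAS — after: cnt=6, r=5 — retry
T2 LOAD — after: cnt=6, r=6 — load
T2 CAS — after: cnt=7, r=6 — ok
T1 LOAD — after: cnt=7, r=7 — load
T3 LOAD — after: cnt=7, r=7 — load
T1 CAS — after: cnt=8, r=7 — ok
T3 CAS — after: cnt=8, r=7 — retry
T1 LOAD — after: cnt=8, r=8 — load
T1 CAS — after: cnt=9, r=8 — ok

A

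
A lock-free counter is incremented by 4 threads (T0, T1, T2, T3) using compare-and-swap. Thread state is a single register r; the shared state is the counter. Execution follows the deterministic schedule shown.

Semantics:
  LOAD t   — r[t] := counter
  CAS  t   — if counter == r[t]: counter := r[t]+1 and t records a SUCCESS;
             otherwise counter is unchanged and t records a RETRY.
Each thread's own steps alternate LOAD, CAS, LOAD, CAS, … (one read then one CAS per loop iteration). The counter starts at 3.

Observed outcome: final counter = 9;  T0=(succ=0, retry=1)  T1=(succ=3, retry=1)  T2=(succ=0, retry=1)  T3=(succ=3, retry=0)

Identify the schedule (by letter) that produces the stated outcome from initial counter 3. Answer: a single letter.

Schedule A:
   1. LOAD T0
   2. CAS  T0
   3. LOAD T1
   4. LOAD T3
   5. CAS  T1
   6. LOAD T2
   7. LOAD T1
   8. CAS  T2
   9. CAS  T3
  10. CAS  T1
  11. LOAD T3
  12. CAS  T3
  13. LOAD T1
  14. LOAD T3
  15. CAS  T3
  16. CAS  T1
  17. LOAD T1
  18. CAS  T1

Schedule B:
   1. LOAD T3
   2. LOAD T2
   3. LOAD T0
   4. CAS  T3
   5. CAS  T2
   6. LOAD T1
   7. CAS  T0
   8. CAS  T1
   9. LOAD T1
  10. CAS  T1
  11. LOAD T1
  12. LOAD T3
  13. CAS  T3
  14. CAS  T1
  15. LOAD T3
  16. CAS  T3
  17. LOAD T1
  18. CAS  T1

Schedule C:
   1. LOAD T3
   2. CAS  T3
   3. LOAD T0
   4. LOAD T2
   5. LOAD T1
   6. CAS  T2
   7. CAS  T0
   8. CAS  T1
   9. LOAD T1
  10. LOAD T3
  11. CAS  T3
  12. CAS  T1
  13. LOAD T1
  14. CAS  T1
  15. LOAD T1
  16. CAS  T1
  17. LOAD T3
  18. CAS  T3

B

Run B:
T3 LOAD — after: cnt=3, r=3 — load
T2 LOAD — after: cnt=3, r=3 — load
T0 LOAD — after: cnt=3, r=3 — load
T3 CAS — after: cnt=4, r=3 — ok
T2 CAS — after: cnt=4, r=3 — retry
T1 LOAD — after: cnt=4, r=4 — load
T0 CAS — after: cnt=4, r=3 — retry
T1 CAS — after: cnt=5, r=4 — ok
T1 LOAD — after: cnt=5, r=5 — load
T1 CAS — after: cnt=6, r=5 — ok
T1 LOAD — after: cnt=6, r=6 — load
T3 LOAD — after: cnt=6, r=6 — load
T3 CAS — after: cnt=7, r=6 — ok
T1 CAS — after: cnt=7, r=6 — retry
T3 LOAD — after: cnt=7, r=7 — load
T3 CAS — after: cnt=8, r=7 — ok
T1 LOAD — after: cnt=8, r=8 — load
T1 CAS — after: cnt=9, r=8 — ok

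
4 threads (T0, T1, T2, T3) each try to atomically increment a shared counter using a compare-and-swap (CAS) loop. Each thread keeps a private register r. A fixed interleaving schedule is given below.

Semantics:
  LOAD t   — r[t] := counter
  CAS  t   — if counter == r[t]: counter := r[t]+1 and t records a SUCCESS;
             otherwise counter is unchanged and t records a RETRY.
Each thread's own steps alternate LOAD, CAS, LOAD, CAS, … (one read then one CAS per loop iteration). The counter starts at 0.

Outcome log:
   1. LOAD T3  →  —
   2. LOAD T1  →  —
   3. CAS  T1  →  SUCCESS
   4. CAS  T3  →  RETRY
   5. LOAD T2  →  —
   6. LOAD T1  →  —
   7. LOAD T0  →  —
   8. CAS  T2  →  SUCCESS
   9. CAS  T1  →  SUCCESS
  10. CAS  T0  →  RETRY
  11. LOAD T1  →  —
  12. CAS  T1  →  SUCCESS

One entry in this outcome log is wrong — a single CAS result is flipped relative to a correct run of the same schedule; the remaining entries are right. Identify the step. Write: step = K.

step = 9

Reference trace:
   1) LOAD T3:  M=0  r_T3=0
   2) LOAD T1:  M=0  r_T1=0
   3) CAS  T1:  M=1  r_T1=0 ✓
   4) CAS  T3:  M=1  r_T3=0 ✗
   5) LOAD T2:  M=1  r_T2=1
   6) LOAD T1:  M=1  r_T1=1
   7) LOAD T0:  M=1  r_T0=1
   8) CAS  T2:  M=2  r_T2=1 ✓
   9) CAS  T1:  M=2  r_T1=1 ✗
  10) CAS  T0:  M=2  r_T0=1 ✗
  11) LOAD T1:  M=2  r_T1=2
  12) CAS  T1:  M=3  r_T1=2 ✓
Flip is step 9.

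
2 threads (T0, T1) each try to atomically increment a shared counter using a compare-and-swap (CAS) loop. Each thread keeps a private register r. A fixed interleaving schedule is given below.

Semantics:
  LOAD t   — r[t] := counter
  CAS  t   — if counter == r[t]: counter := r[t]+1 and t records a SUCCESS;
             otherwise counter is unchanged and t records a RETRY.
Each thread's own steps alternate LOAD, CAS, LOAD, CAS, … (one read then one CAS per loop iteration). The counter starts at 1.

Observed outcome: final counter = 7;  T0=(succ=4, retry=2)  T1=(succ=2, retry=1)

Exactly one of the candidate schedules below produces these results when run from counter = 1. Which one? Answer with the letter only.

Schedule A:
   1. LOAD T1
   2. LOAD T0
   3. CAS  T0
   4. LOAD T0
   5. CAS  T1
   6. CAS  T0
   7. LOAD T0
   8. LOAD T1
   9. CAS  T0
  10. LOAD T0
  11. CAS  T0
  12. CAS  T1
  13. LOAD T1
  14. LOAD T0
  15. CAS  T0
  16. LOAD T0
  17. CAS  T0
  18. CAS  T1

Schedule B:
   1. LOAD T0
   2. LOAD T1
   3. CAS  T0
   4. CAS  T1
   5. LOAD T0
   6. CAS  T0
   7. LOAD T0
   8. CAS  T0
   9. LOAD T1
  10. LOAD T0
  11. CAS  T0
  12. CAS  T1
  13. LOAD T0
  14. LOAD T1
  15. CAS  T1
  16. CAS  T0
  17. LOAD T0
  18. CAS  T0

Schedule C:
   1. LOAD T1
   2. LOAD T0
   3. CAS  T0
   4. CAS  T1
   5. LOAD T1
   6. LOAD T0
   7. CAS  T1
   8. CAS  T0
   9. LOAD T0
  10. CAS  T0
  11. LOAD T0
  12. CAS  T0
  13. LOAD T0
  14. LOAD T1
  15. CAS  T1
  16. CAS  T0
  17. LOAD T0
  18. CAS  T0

Run C:
[1] T1.load  rd  (counter 1, T1.r 1)
[2] T0.load  rd  (counter 1, T0.r 1)
[3] T0.cas  hit  (counter 2, T0.r 1)
[4] T1.cas  miss  (counter 2, T1.r 1)
[5] T1.load  rd  (counter 2, T1.r 2)
[6] T0.load  rd  (counter 2, T0.r 2)
[7] T1.cas  hit  (counter 3, T1.r 2)
[8] T0.cas  miss  (counter 3, T0.r 2)
[9] T0.load  rd  (counter 3, T0.r 3)
[10] T0.cas  hit  (counter 4, T0.r 3)
[11] T0.load  rd  (counter 4, T0.r 4)
[12] T0.cas  hit  (counter 5, T0.r 4)
[13] T0.load  rd  (counter 5, T0.r 5)
[14] T1.load  rd  (counter 5, T1.r 5)
[15] T1.cas  hit  (counter 6, T1.r 5)
[16] T0.cas  miss  (counter 6, T0.r 5)
[17] T0.load  rd  (counter 6, T0.r 6)
[18] T0.cas  hit  (counter 7, T0.r 6)

C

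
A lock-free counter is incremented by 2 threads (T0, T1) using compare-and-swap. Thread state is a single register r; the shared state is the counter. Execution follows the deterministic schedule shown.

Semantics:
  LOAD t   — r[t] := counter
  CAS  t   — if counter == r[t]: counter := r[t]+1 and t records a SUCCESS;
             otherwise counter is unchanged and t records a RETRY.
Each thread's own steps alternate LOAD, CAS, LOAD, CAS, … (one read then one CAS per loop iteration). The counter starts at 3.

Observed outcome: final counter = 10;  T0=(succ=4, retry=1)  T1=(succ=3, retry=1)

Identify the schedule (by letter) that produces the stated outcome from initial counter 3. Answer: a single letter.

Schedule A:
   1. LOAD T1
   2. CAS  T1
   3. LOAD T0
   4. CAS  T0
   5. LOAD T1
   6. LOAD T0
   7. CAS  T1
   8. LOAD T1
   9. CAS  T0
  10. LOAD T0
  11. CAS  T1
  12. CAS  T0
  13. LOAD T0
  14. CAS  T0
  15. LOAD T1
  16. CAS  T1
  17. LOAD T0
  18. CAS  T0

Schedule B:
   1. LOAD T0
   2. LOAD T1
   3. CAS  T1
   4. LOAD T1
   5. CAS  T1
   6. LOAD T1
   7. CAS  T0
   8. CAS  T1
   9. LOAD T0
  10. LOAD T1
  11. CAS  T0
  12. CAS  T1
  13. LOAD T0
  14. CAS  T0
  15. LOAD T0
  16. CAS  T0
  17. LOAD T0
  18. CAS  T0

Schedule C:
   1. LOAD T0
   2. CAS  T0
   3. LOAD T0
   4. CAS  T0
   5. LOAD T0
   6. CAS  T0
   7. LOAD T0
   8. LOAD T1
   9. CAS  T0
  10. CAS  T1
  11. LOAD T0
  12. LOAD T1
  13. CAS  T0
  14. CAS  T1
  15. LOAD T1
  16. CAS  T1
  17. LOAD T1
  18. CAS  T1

Simulating candidate B:
   1) LOAD T0:  M=3  r_T0=3
   2) LOAD T1:  M=3  r_T1=3
   3) CAS  T1:  M=4  r_T1=3 ✓
   4) LOAD T1:  M=4  r_T1=4
   5) CAS  T1:  M=5  r_T1=4 ✓
   6) LOAD T1:  M=5  r_T1=5
   7) CAS  T0:  M=5  r_T0=3 ✗
   8) CAS  T1:  M=6  r_T1=5 ✓
   9) LOAD T0:  M=6  r_T0=6
  10) LOAD T1:  M=6  r_T1=6
  11) CAS  T0:  M=7  r_T0=6 ✓
  12) CAS  T1:  M=7  r_T1=6 ✗
  13) LOAD T0:  M=7  r_T0=7
  14) CAS  T0:  M=8  r_T0=7 ✓
  15) LOAD T0:  M=8  r_T0=8
  16) CAS  T0:  M=9  r_T0=8 ✓
  17) LOAD T0:  M=9  r_T0=9
  18) CAS  T0:  M=10  r_T0=9 ✓

B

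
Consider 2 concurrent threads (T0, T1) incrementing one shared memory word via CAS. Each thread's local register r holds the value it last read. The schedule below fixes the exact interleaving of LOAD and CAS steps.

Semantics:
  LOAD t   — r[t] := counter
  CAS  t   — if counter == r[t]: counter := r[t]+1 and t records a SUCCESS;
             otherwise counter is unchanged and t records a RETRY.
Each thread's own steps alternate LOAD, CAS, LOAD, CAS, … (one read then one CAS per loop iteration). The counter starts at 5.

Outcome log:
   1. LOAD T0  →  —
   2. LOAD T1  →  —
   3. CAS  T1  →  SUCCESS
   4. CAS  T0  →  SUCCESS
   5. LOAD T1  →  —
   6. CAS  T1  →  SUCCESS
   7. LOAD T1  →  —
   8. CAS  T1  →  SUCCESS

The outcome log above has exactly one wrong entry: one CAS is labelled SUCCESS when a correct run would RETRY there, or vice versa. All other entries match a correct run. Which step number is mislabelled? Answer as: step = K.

step = 4

Reference trace:
1. LOAD T0 → mem=5 r[T0]=5 [LOAD]
2. LOAD T1 → mem=5 r[T1]=5 [LOAD]
3. CAS T1 → mem=6 r[T1]=5 [OK]
4. CAS T0 → mem=6 r[T0]=5 [RETRY]
5. LOAD T1 → mem=6 r[T1]=6 [LOAD]
6. CAS T1 → mem=7 r[T1]=6 [OK]
7. LOAD T1 → mem=7 r[T1]=7 [LOAD]
8. CAS T1 → mem=8 r[T1]=7 [OK]
Mismatch at 4.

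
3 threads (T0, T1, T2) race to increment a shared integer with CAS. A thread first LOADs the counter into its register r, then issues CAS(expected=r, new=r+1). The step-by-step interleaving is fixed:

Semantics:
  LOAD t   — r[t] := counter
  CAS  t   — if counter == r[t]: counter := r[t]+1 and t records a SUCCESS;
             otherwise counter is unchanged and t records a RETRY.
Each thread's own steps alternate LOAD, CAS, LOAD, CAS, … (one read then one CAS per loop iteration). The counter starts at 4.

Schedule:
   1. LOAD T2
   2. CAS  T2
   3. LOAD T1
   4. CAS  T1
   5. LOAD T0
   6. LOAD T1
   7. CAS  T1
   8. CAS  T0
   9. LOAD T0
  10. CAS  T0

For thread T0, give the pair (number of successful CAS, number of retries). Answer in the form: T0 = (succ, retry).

T0 = (1, 1)

step 1: T2 LOAD ⇒ load; ctr=4 reg=4
step 2: T2 CAS ⇒ ok; ctr=5 reg=4
step 3: T1 LOAD ⇒ load; ctr=5 reg=5
step 4: T1 CAS ⇒ ok; ctr=6 reg=5
step 5: T0 LOAD ⇒ load; ctr=6 reg=6
step 6: T1 LOAD ⇒ load; ctr=6 reg=6
step 7: T1 CAS ⇒ ok; ctr=7 reg=6
step 8: T0 CAS ⇒ retry; ctr=7 reg=6
step 9: T0 LOAD ⇒ load; ctr=7 reg=7
step 10: T0 CAS ⇒ ok; ctr=8 reg=7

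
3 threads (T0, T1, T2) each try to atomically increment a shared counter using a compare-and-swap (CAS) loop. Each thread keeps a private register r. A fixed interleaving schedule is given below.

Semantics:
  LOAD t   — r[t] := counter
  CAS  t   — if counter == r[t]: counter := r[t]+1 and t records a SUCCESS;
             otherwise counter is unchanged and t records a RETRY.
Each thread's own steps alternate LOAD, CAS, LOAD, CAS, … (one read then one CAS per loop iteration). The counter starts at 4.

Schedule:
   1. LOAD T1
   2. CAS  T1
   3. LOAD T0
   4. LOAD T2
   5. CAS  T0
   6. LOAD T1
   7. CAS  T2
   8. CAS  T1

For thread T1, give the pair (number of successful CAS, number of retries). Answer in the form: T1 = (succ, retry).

   1) LOAD T1:  M=4  r_T1=4
   2) CAS  T1:  M=5  r_T1=4 ✓
   3) LOAD T0:  M=5  r_T0=5
   4) LOAD T2:  M=5  r_T2=5
   5) CAS  T0:  M=6  r_T0=5 ✓
   6) LOAD T1:  M=6  r_T1=6
   7) CAS  T2:  M=6  r_T2=5 ✗
   8) CAS  T1:  M=7  r_T1=6 ✓

T1 = (2, 0)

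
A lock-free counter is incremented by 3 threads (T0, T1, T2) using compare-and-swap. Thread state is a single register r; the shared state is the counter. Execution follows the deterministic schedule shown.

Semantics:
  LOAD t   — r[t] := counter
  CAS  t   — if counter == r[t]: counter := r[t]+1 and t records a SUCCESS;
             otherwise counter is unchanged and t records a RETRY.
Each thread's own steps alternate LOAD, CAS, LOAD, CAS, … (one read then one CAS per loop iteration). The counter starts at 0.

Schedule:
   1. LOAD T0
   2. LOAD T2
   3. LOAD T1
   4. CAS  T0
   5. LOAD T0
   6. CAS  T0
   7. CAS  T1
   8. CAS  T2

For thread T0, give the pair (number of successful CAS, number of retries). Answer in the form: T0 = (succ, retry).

T0 LOAD — after: cnt=0, r=0 — load
T2 LOAD — after: cnt=0, r=0 — load
T1 LOAD — after: cnt=0, r=0 — load
T0 CAS — after: cnt=1, r=0 — ok
T0 LOAD — after: cnt=1, r=1 — load
T0 CAS — after: cnt=2, r=1 — ok
T1 CAS — after: cnt=2, r=0 — retry
T2 CAS — after: cnt=2, r=0 — retry

T0 = (2, 0)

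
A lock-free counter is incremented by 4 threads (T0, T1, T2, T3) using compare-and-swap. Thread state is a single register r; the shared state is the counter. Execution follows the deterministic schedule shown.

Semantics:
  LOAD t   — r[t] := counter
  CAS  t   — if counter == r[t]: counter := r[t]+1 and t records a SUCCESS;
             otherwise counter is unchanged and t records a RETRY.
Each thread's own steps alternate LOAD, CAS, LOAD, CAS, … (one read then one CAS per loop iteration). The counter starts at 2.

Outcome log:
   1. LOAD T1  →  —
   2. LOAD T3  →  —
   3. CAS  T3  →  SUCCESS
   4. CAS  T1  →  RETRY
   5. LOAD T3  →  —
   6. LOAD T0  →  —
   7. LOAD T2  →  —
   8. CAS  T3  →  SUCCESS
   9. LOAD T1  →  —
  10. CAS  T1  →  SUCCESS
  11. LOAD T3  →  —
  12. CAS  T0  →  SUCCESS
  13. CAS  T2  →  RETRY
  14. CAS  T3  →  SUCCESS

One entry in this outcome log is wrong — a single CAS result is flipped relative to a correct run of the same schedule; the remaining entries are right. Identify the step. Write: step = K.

step = 12

Reference trace:
[1] T1.load  rd  (counter 2, T1.r 2)
[2] T3.load  rd  (counter 2, T3.r 2)
[3] T3.cas  hit  (counter 3, T3.r 2)
[4] T1.cas  miss  (counter 3, T1.r 2)
[5] T3.load  rd  (counter 3, T3.r 3)
[6] T0.load  rd  (counter 3, T0.r 3)
[7] T2.load  rd  (counter 3, T2.r 3)
[8] T3.cas  hit  (counter 4, T3.r 3)
[9] T1.load  rd  (counter 4, T1.r 4)
[10] T1.cas  hit  (counter 5, T1.r 4)
[11] T3.load  rd  (counter 5, T3.r 5)
[12] T0.cas  miss  (counter 5, T0.r 3)
[13] T2.cas  miss  (counter 5, T2.r 3)
[14] T3.cas  hit  (counter 6, T3.r 5)
Flip is step 12.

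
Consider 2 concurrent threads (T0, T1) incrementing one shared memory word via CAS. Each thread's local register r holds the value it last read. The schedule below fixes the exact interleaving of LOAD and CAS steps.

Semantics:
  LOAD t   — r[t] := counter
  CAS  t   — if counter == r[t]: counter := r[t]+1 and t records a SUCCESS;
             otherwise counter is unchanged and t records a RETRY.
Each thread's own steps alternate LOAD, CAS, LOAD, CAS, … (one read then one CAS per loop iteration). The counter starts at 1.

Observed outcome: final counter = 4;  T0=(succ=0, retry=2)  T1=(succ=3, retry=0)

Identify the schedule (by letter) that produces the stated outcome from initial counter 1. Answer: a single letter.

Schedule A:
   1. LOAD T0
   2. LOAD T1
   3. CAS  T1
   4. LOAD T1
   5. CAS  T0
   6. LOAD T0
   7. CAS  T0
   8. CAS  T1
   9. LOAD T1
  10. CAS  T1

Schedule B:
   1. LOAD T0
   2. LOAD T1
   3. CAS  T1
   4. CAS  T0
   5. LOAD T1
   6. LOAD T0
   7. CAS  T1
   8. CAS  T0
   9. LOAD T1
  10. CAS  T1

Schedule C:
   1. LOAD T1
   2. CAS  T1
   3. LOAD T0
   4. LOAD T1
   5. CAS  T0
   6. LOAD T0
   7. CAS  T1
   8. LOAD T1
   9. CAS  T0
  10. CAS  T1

B

Simulating candidate B:
   1) LOAD T0:  M=1  r_T0=1
   2) LOAD T1:  M=1  r_T1=1
   3) CAS  T1:  M=2  r_T1=1 ✓
   4) CAS  T0:  M=2  r_T0=1 ✗
   5) LOAD T1:  M=2  r_T1=2
   6) LOAD T0:  M=2  r_T0=2
   7) CAS  T1:  M=3  r_T1=2 ✓
   8) CAS  T0:  M=3  r_T0=2 ✗
   9) LOAD T1:  M=3  r_T1=3
  10) CAS  T1:  M=4  r_T1=3 ✓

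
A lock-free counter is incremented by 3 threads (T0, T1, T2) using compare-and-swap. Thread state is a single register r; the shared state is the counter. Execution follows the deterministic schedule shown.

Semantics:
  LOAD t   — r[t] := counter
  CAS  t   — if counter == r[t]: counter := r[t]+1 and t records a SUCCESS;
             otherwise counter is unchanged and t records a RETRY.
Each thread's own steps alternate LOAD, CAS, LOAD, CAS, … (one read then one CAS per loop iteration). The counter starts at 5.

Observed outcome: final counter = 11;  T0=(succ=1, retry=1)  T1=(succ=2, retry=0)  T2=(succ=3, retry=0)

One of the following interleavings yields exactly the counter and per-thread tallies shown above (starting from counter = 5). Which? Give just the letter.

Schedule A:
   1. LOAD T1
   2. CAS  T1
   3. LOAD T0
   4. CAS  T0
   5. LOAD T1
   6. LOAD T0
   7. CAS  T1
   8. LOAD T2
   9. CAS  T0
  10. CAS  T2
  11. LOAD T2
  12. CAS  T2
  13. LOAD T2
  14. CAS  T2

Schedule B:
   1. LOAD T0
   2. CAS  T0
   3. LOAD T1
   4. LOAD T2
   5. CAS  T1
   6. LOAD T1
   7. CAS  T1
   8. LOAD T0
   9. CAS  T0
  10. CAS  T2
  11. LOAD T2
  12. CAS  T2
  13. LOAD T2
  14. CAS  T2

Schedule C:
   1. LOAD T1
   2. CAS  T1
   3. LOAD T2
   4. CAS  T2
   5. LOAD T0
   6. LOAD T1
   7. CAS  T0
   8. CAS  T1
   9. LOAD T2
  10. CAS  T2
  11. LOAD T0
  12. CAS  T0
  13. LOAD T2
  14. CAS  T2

A

Simulating candidate A:
step 1: T1 LOAD ⇒ load; ctr=5 reg=5
step 2: T1 CAS ⇒ ok; ctr=6 reg=5
step 3: T0 LOAD ⇒ load; ctr=6 reg=6
step 4: T0 CAS ⇒ ok; ctr=7 reg=6
step 5: T1 LOAD ⇒ load; ctr=7 reg=7
step 6: T0 LOAD ⇒ load; ctr=7 reg=7
step 7: T1 CAS ⇒ ok; ctr=8 reg=7
step 8: T2 LOAD ⇒ load; ctr=8 reg=8
step 9: T0 CAS ⇒ retry; ctr=8 reg=7
step 10: T2 CAS ⇒ ok; ctr=9 reg=8
step 11: T2 LOAD ⇒ load; ctr=9 reg=9
step 12: T2 CAS ⇒ ok; ctr=10 reg=9
step 13: T2 LOAD ⇒ load; ctr=10 reg=10
step 14: T2 CAS ⇒ ok; ctr=11 reg=10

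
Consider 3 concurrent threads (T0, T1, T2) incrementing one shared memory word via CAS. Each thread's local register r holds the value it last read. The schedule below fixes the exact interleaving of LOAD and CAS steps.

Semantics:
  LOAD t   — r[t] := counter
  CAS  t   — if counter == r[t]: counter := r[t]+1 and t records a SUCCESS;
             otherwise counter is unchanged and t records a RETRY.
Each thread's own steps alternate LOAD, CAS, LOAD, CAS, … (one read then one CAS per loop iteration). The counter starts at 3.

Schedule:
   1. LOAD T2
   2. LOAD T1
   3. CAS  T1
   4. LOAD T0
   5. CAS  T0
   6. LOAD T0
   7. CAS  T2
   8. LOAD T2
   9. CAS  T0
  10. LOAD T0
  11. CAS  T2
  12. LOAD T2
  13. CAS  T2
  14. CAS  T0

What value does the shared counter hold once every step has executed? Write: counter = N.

#1 T2 reads 3
#2 T1 reads 3
#3 T1 CAS(3→4) writes; counter now 4
#4 T0 reads 4
#5 T0 CAS(4→5) writes; counter now 5
#6 T0 reads 5
#7 T2 CAS(3→4) fails; counter now 5
#8 T2 reads 5
#9 T0 CAS(5→6) writes; counter now 6
#10 T0 reads 6
#11 T2 CAS(5→6) fails; counter now 6
#12 T2 reads 6
#13 T2 CAS(6→7) writes; counter now 7
#14 T0 CAS(6→7) fails; counter now 7

counter = 7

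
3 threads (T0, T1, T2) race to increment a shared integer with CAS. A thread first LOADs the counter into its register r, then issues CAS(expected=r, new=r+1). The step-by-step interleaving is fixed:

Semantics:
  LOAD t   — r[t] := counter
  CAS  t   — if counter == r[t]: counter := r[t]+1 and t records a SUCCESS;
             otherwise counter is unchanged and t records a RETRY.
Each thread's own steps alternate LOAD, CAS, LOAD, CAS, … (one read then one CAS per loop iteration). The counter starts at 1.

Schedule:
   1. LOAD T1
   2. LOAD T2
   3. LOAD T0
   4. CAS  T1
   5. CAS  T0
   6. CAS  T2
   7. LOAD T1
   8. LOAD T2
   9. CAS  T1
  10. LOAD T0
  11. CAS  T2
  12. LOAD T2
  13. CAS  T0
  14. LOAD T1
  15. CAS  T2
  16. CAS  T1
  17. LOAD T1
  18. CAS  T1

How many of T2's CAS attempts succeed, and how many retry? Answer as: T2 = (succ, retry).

T2 = (0, 3)

#1 T1 reads 1
#2 T2 reads 1
#3 T0 reads 1
#4 T1 CAS(1→2) writes; counter now 2
#5 T0 CAS(1→2) fails; counter now 2
#6 T2 CAS(1→2) fails; counter now 2
#7 T1 reads 2
#8 T2 reads 2
#9 T1 CAS(2→3) writes; counter now 3
#10 T0 reads 3
#11 T2 CAS(2→3) fails; counter now 3
#12 T2 reads 3
#13 T0 CAS(3→4) writes; counter now 4
#14 T1 reads 4
#15 T2 CAS(3→4) fails; counter now 4
#16 T1 CAS(4→5) writes; counter now 5
#17 T1 reads 5
#18 T1 CAS(5→6) writes; counter now 6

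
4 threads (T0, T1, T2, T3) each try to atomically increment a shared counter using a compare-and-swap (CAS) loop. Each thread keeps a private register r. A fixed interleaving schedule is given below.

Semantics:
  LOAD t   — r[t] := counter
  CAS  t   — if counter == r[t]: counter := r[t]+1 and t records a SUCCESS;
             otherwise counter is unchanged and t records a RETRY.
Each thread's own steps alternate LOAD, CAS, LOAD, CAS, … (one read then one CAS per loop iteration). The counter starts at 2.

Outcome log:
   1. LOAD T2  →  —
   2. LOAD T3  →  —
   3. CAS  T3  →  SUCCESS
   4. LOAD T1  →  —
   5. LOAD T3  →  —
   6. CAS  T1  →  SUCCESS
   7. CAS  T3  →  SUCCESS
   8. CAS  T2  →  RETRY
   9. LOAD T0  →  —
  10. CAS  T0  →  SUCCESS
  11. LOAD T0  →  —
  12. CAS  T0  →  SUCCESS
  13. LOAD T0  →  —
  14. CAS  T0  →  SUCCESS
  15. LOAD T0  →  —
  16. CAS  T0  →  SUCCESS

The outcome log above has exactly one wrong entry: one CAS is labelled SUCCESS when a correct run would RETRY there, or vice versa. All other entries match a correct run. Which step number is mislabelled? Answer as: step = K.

step = 7

Correct run:
T2 LOAD — after: cnt=2, r=2 — load
T3 LOAD — after: cnt=2, r=2 — load
T3 CAS — after: cnt=3, r=2 — ok
T1 LOAD — after: cnt=3, r=3 — load
T3 LOAD — after: cnt=3, r=3 — load
T1 CAS — after: cnt=4, r=3 — ok
T3 CAS — after: cnt=4, r=3 — retry
T2 CAS — after: cnt=4, r=2 — retry
T0 LOAD — after: cnt=4, r=4 — load
T0 CAS — after: cnt=5, r=4 — ok
T0 LOAD — after: cnt=5, r=5 — load
T0 CAS — after: cnt=6, r=5 — ok
T0 LOAD — after: cnt=6, r=6 — load
T0 CAS — after: cnt=7, r=6 — ok
T0 LOAD — after: cnt=7, r=7 — load
T0 CAS — after: cnt=8, r=7 — ok
Log disagrees first at step 7.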